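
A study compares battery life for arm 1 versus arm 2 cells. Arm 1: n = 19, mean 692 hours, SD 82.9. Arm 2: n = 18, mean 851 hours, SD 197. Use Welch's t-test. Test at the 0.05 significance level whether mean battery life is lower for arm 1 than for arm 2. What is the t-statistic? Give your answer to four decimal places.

-3.1688

Let group 1 = arm 1, group 2 = arm 2. H0: μ_1 = μ_2; H1: μ_1 < μ_2 (Welch's two-sample t-test, left-tailed).
t = (x̄_1 − x̄_2)/√(s_1²/n_1 + s_2²/n_2) = (692 − 851)/√(82.9²/19 + 197²/18) = -3.1688
Welch–Satterthwaite df ≈ 22.58
p-value = P(T ≤ -3.1688) ≈ 0.0022
Since p ≈ 0.0022 < α = 0.05, reject H0; the evidence is statistically significant.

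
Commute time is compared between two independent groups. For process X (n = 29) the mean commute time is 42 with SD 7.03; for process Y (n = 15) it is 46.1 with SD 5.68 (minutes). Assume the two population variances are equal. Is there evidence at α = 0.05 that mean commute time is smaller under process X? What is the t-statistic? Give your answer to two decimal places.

Let group 1 = process X, group 2 = process Y. H0: μ_1 = μ_2; H1: μ_1 < μ_2 (two-sample pooled-variance t-test, left-tailed).
s_p² = [(29−1)·7.03² + (15−1)·5.68²]/(29+15−2) = 43.7014
t = (42 − 46.1)/√[43.7014·(1/29 + 1/15)] = -1.95
df = n₁ + n₂ − 2 = 42
p-value = P(T ≤ -1.95) ≈ 0.0289
Since p ≈ 0.0289 < α = 0.05, reject H0; the data support H1.

-1.95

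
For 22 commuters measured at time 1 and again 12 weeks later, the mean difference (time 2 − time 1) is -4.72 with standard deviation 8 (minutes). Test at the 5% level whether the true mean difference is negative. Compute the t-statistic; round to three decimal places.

H0: μ_d = 0; H1: μ_d < 0 (paired t-test on the differences, left-tailed).
t = d̄/(s_d/√n) = -4.72/(8/√22) = -2.767
df = n − 1 = 21
p-value = P(T ≤ -2.767) ≈ 0.006
Since p ≈ 0.006 < α = 0.05, reject H0; the data support H1.

-2.767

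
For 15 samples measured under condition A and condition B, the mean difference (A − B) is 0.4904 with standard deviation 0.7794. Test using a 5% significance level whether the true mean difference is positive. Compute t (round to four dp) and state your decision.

t = 2.4369; reject H0

H0: μ_d = 0; H1: μ_d > 0 (paired t-test on the differences, right-tailed).
t = d̄/(s_d/√n) = 0.4904/(0.7794/√15) = 2.4369
df = n − 1 = 14
p-value = P(T ≥ 2.4369) ≈ 0.014
Since p ≈ 0.014 < α = 0.05, reject H0; the data support H1.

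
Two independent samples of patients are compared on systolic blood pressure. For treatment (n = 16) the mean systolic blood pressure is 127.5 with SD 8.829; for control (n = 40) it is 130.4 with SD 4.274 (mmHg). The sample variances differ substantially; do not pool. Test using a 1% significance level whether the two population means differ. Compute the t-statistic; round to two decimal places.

-1.26

Let group 1 = treatment, group 2 = control. H0: μ_1 = μ_2; H1: μ_1 ≠ μ_2 (Welch's two-sample t-test, two-sided).
t = (x̄_1 − x̄_2)/√(s_1²/n_1 + s_2²/n_2) = (127.5 − 130.4)/√(8.829²/16 + 4.274²/40) = -1.26
Welch–Satterthwaite df ≈ 17.88
Two-sided p-value ≈ 0.225
Since p ≈ 0.225 > α = 0.01, fail to reject H0; the data do not provide sufficient evidence against H0.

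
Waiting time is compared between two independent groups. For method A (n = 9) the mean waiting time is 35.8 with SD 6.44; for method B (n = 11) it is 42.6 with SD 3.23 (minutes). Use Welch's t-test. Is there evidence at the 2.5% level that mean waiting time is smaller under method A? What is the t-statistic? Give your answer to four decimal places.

-2.8847

Let group 1 = method A, group 2 = method B. H0: μ_1 = μ_2; H1: μ_1 < μ_2 (Welch's two-sample t-test, left-tailed).
t = (x̄_1 − x̄_2)/√(s_1²/n_1 + s_2²/n_2) = (35.8 − 42.6)/√(6.44²/9 + 3.23²/11) = -2.8847
Welch–Satterthwaite df ≈ 11.25
p-value = P(T ≤ -2.8847) ≈ 0.0073
Since p ≈ 0.0073 < α = 0.025, reject H0; the data support H1.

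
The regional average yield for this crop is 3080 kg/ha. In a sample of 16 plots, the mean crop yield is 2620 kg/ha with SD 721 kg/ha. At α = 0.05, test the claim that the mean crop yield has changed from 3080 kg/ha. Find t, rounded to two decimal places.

-2.55

H0: μ = 3080; H1: μ ≠ 3080 (one-sample t-test, two-sided).
t = (x̄ − μ₀)/(s/√n) = (2620 − 3080)/(721/√16) = -2.55
df = n − 1 = 15
Two-sided p-value ≈ 0.0221
Since p ≈ 0.0221 < α = 0.05, reject H0; the evidence is statistically significant.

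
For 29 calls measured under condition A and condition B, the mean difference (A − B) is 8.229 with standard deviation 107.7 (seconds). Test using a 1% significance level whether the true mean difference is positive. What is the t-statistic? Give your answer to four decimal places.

H0: μ_d = 0; H1: μ_d > 0 (paired t-test on the differences, right-tailed).
t = d̄/(s_d/√n) = 8.229/(107.7/√29) = 0.4115
df = n − 1 = 28
p-value = P(T ≥ 0.4115) ≈ 0.3419
Since p ≈ 0.3419 > α = 0.01, fail to reject H0; the evidence is not statistically significant.

0.4115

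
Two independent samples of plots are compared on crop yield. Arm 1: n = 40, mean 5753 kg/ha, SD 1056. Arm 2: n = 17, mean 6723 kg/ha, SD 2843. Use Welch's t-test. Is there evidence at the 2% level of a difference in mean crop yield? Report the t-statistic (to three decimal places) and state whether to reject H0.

t = -1.367; fail to reject H0

Let group 1 = arm 1, group 2 = arm 2. H0: μ_1 = μ_2; H1: μ_1 ≠ μ_2 (Welch's two-sample t-test, two-sided).
t = (x̄_1 − x̄_2)/√(s_1²/n_1 + s_2²/n_2) = (5753 − 6723)/√(1056²/40 + 2843²/17) = -1.367
Welch–Satterthwaite df ≈ 17.91
Two-sided p-value ≈ 0.188
Since p ≈ 0.188 > α = 0.02, fail to reject H0; the data do not provide sufficient evidence against H0.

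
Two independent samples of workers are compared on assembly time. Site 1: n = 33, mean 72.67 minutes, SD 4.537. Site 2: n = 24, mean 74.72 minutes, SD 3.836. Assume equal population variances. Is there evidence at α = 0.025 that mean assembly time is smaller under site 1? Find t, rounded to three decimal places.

-1.795

Let group 1 = site 1, group 2 = site 2. H0: μ_1 = μ_2; H1: μ_1 < μ_2 (two-sample pooled-variance t-test, left-tailed).
s_p² = [(33−1)·4.537² + (24−1)·3.836²]/(33+24−2) = 18.1299
t = (72.67 − 74.72)/√[18.1299·(1/33 + 1/24)] = -1.795
df = n₁ + n₂ − 2 = 55
p-value = P(T ≤ -1.795) ≈ 0.0391
Since p ≈ 0.0391 > α = 0.025, fail to reject H0; the data do not provide sufficient evidence against H0.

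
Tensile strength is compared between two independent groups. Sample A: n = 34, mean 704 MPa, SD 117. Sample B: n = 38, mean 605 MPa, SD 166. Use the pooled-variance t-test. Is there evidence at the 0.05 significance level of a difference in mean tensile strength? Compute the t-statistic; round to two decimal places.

2.89

Let group 1 = sample A, group 2 = sample B. H0: μ_1 = μ_2; H1: μ_1 ≠ μ_2 (two-sample pooled-variance t-test, two-sided).
s_p² = [(34−1)·117² + (38−1)·166²]/(34+38−2) = 21018.7
t = (704 − 605)/√[21018.7·(1/34 + 1/38)] = 2.89
df = n₁ + n₂ − 2 = 70
Two-sided p-value ≈ 0.005
Since p ≈ 0.005 < α = 0.05, reject H0; the evidence is statistically significant.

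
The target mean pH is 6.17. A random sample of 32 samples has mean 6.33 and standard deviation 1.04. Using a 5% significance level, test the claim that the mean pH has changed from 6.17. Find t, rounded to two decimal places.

0.87

H0: μ = 6.17; H1: μ ≠ 6.17 (one-sample t-test, two-sided).
t = (x̄ − μ₀)/(s/√n) = (6.33 − 6.17)/(1.04/√32) = 0.87
df = n − 1 = 31
Two-sided p-value ≈ 0.391
Since p ≈ 0.391 > α = 0.05, fail to reject H0; the evidence is not statistically significant.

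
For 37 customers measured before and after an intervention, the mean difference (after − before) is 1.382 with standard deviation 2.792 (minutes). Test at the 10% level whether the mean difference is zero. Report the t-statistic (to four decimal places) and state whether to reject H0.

H0: μ_d = 0; H1: μ_d ≠ 0 (paired t-test on the differences, two-sided).
t = d̄/(s_d/√n) = 1.382/(2.792/√37) = 3.0109
df = n − 1 = 36
Two-sided p-value ≈ 0.0047
Since p ≈ 0.0047 < α = 0.1, reject H0; the data support H1.

t = 3.0109; reject H0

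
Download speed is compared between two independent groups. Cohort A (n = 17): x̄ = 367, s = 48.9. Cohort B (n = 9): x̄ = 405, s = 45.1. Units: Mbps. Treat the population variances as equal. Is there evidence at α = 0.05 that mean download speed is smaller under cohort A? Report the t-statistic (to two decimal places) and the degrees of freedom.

t = -1.93, df = 24

Let group 1 = cohort A, group 2 = cohort B. H0: μ_1 = μ_2; H1: μ_1 < μ_2 (two-sample pooled-variance t-test, left-tailed).
s_p² = [(17−1)·48.9² + (9−1)·45.1²]/(17+9−2) = 2272.14
t = (367 − 405)/√[2272.14·(1/17 + 1/9)] = -1.93
df = n₁ + n₂ − 2 = 24
p-value = P(T ≤ -1.93) ≈ 0.0325
Since p ≈ 0.0325 < α = 0.05, reject H0; the evidence is statistically significant.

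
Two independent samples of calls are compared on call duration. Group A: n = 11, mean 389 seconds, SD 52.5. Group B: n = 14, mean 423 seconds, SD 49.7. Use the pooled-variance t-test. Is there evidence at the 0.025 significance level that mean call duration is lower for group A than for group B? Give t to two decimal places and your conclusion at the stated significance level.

t = -1.66; fail to reject H0

Let group 1 = group A, group 2 = group B. H0: μ_1 = μ_2; H1: μ_1 < μ_2 (two-sample pooled-variance t-test, left-tailed).
s_p² = [(11−1)·52.5² + (14−1)·49.7²]/(11+14−2) = 2594.51
t = (389 − 423)/√[2594.51·(1/11 + 1/14)] = -1.66
df = n₁ + n₂ − 2 = 23
p-value = P(T ≤ -1.66) ≈ 0.056
Since p ≈ 0.056 > α = 0.025, fail to reject H0; the data do not provide sufficient evidence against H0.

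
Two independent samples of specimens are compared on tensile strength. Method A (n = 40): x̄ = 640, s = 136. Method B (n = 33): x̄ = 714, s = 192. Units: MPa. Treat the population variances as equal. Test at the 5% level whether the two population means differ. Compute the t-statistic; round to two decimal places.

Let group 1 = method A, group 2 = method B. H0: μ_1 = μ_2; H1: μ_1 ≠ μ_2 (two-sample pooled-variance t-test, two-sided).
s_p² = [(40−1)·136² + (33−1)·192²]/(40+33−2) = 26774.5
t = (640 − 714)/√[26774.5·(1/40 + 1/33)] = -1.92
df = n₁ + n₂ − 2 = 71
Two-sided p-value ≈ 0.058
Since p ≈ 0.058 > α = 0.05, fail to reject H0; the evidence is not statistically significant.

-1.92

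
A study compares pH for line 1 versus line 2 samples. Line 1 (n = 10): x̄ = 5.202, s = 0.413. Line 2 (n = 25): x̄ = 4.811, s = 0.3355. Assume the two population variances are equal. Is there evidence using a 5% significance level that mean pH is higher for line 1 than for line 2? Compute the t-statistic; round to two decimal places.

2.92

Let group 1 = line 1, group 2 = line 2. H0: μ_1 = μ_2; H1: μ_1 > μ_2 (two-sample pooled-variance t-test, right-tailed).
s_p² = [(10−1)·0.413² + (25−1)·0.3355²]/(10+25−2) = 0.128381
t = (5.202 − 4.811)/√[0.128381·(1/10 + 1/25)] = 2.92
df = n₁ + n₂ − 2 = 33
p-value = P(T ≥ 2.92) ≈ 0.0032
Since p ≈ 0.0032 < α = 0.05, reject H0; the evidence is statistically significant.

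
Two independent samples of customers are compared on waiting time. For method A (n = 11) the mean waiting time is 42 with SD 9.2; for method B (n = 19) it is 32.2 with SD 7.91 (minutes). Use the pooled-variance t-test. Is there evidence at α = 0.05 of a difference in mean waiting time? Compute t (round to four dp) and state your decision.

t = 3.0817; reject H0

Let group 1 = method A, group 2 = method B. H0: μ_1 = μ_2; H1: μ_1 ≠ μ_2 (two-sample pooled-variance t-test, two-sided).
s_p² = [(11−1)·9.2² + (19−1)·7.91²]/(11+19−2) = 70.4509
t = (42 − 32.2)/√[70.4509·(1/11 + 1/19)] = 3.0817
df = n₁ + n₂ − 2 = 28
Two-sided p-value ≈ 0.005
Since p ≈ 0.005 < α = 0.05, reject H0; the evidence is statistically significant.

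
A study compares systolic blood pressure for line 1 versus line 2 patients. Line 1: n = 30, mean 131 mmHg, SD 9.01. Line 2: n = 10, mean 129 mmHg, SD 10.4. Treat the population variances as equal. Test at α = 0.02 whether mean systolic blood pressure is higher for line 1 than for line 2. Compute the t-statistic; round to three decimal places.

0.585

Let group 1 = line 1, group 2 = line 2. H0: μ_1 = μ_2; H1: μ_1 > μ_2 (two-sample pooled-variance t-test, right-tailed).
s_p² = [(30−1)·9.01² + (10−1)·10.4²]/(30+10−2) = 87.5701
t = (131 − 129)/√[87.5701·(1/30 + 1/10)] = 0.585
df = n₁ + n₂ − 2 = 38
p-value = P(T ≥ 0.585) ≈ 0.281
Since p ≈ 0.281 > α = 0.02, fail to reject H0; the evidence is not statistically significant.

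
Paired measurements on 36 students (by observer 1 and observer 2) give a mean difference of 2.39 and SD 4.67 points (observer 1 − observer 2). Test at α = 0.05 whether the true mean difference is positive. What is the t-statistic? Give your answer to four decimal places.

H0: μ_d = 0; H1: μ_d > 0 (paired t-test on the differences, right-tailed).
t = d̄/(s_d/√n) = 2.39/(4.67/√36) = 3.0707
df = n − 1 = 35
p-value = P(T ≥ 3.0707) ≈ 0.0021
Since p ≈ 0.0021 < α = 0.05, reject H0; the evidence is statistically significant.

3.0707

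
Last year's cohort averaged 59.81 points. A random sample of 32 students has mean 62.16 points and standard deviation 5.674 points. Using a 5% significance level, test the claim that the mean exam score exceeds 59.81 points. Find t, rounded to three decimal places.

H0: μ = 59.81; H1: μ > 59.81 (one-sample t-test, right-tailed).
t = (x̄ − μ₀)/(s/√n) = (62.16 − 59.81)/(5.674/√32) = 2.343
df = n − 1 = 31
p-value = P(T ≥ 2.343) ≈ 0.0129
Since p ≈ 0.0129 < α = 0.05, reject H0; the evidence is statistically significant.

2.343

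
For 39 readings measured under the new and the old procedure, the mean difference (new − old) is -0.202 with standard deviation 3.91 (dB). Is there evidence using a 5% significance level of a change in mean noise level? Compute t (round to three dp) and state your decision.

H0: μ_d = 0; H1: μ_d ≠ 0 (paired t-test on the differences, two-sided).
t = d̄/(s_d/√n) = -0.202/(3.91/√39) = -0.323
df = n − 1 = 38
Two-sided p-value ≈ 0.749
Since p ≈ 0.749 > α = 0.05, fail to reject H0; the data do not provide sufficient evidence against H0.

t = -0.323; fail to reject H0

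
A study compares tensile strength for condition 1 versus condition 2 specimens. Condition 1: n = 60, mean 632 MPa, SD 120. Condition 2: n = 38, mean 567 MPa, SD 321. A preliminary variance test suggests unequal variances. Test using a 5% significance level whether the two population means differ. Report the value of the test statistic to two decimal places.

Let group 1 = condition 1, group 2 = condition 2. H0: μ_1 = μ_2; H1: μ_1 ≠ μ_2 (Welch's two-sample t-test, two-sided).
t = (x̄_1 − x̄_2)/√(s_1²/n_1 + s_2²/n_2) = (632 − 567)/√(120²/60 + 321²/38) = 1.20
Welch–Satterthwaite df ≈ 43.63
Two-sided p-value ≈ 0.238
Since p ≈ 0.238 > α = 0.05, fail to reject H0; the evidence is not statistically significant.

1.20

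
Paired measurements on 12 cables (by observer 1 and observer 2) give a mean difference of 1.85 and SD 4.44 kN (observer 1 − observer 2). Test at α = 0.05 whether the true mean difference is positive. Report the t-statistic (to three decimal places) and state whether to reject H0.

H0: μ_d = 0; H1: μ_d > 0 (paired t-test on the differences, right-tailed).
t = d̄/(s_d/√n) = 1.85/(4.44/√12) = 1.443
df = n − 1 = 11
p-value = P(T ≥ 1.443) ≈ 0.088
Since p ≈ 0.088 > α = 0.05, fail to reject H0; the data do not provide sufficient evidence against H0.

t = 1.443; fail to reject H0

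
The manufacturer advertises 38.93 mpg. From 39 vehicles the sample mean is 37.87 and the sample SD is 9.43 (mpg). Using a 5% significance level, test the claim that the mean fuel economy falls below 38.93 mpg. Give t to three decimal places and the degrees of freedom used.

H0: μ = 38.93; H1: μ < 38.93 (one-sample t-test, left-tailed).
t = (x̄ − μ₀)/(s/√n) = (37.87 − 38.93)/(9.43/√39) = -0.702
df = n − 1 = 38
p-value = P(T ≤ -0.702) ≈ 0.2435
Since p ≈ 0.2435 > α = 0.05, fail to reject H0; the evidence is not statistically significant.

t = -0.702, df = 38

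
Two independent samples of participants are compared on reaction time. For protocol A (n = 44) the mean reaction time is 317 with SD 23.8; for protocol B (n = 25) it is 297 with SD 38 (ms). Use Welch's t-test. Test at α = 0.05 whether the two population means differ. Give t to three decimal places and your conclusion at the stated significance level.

t = 2.380; reject H0

Let group 1 = protocol A, group 2 = protocol B. H0: μ_1 = μ_2; H1: μ_1 ≠ μ_2 (Welch's two-sample t-test, two-sided).
t = (x̄_1 − x̄_2)/√(s_1²/n_1 + s_2²/n_2) = (317 − 297)/√(23.8²/44 + 38²/25) = 2.380
Welch–Satterthwaite df ≈ 34.92
Two-sided p-value ≈ 0.0229
Since p ≈ 0.0229 < α = 0.05, reject H0; the evidence is statistically significant.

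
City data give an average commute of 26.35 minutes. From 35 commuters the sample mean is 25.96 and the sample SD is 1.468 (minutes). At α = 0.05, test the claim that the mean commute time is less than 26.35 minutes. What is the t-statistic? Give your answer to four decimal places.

-1.5717

H0: μ = 26.35; H1: μ < 26.35 (one-sample t-test, left-tailed).
t = (x̄ − μ₀)/(s/√n) = (25.96 − 26.35)/(1.468/√35) = -1.5717
df = n − 1 = 34
p-value = P(T ≤ -1.5717) ≈ 0.063
Since p ≈ 0.063 > α = 0.05, fail to reject H0; the data do not provide sufficient evidence against H0.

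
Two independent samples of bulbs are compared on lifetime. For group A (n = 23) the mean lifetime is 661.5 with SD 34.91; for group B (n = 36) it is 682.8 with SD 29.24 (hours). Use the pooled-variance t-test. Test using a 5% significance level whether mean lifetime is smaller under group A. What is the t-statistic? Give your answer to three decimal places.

-2.529

Let group 1 = group A, group 2 = group B. H0: μ_1 = μ_2; H1: μ_1 < μ_2 (two-sample pooled-variance t-test, left-tailed).
s_p² = [(23−1)·34.91² + (36−1)·29.24²]/(23+36−2) = 995.365
t = (661.5 − 682.8)/√[995.365·(1/23 + 1/36)] = -2.529
df = n₁ + n₂ − 2 = 57
p-value = P(T ≤ -2.529) ≈ 0.0071
Since p ≈ 0.0071 < α = 0.05, reject H0; the data support H1.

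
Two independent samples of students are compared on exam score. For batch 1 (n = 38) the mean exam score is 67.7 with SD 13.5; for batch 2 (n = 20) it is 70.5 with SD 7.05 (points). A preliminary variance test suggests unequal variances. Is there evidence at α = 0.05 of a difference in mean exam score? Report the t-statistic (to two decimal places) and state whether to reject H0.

t = -1.04; fail to reject H0

Let group 1 = batch 1, group 2 = batch 2. H0: μ_1 = μ_2; H1: μ_1 ≠ μ_2 (Welch's two-sample t-test, two-sided).
t = (x̄_1 − x̄_2)/√(s_1²/n_1 + s_2²/n_2) = (67.7 − 70.5)/√(13.5²/38 + 7.05²/20) = -1.04
Welch–Satterthwaite df ≈ 56.00
Two-sided p-value ≈ 0.3039
Since p ≈ 0.3039 > α = 0.05, fail to reject H0; the data do not provide sufficient evidence against H0.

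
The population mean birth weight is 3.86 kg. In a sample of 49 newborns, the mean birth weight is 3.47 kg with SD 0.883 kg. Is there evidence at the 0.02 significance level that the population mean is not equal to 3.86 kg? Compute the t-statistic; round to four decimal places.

-3.0917

H0: μ = 3.86; H1: μ ≠ 3.86 (one-sample t-test, two-sided).
t = (x̄ − μ₀)/(s/√n) = (3.47 − 3.86)/(0.883/√49) = -3.0917
df = n − 1 = 48
Two-sided p-value ≈ 0.0033
Since p ≈ 0.0033 < α = 0.02, reject H0; the evidence is statistically significant.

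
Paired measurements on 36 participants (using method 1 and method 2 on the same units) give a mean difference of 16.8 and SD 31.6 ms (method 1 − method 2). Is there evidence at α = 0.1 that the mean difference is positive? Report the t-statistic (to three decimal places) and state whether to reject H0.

H0: μ_d = 0; H1: μ_d > 0 (paired t-test on the differences, right-tailed).
t = d̄/(s_d/√n) = 16.8/(31.6/√36) = 3.190
df = n − 1 = 35
p-value = P(T ≥ 3.190) ≈ 0.001
Since p ≈ 0.001 < α = 0.1, reject H0; the data support H1.

t = 3.190; reject H0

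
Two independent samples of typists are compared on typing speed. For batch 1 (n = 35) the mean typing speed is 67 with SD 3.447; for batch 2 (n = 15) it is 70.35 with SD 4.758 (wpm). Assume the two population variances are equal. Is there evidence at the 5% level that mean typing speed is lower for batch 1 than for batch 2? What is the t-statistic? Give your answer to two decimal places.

-2.80

Let group 1 = batch 1, group 2 = batch 2. H0: μ_1 = μ_2; H1: μ_1 < μ_2 (two-sample pooled-variance t-test, left-tailed).
s_p² = [(35−1)·3.447² + (15−1)·4.758²]/(35+15−2) = 15.0192
t = (67 − 70.35)/√[15.0192·(1/35 + 1/15)] = -2.80
df = n₁ + n₂ − 2 = 48
p-value = P(T ≤ -2.80) ≈ 0.004
Since p ≈ 0.004 < α = 0.05, reject H0; the data support H1.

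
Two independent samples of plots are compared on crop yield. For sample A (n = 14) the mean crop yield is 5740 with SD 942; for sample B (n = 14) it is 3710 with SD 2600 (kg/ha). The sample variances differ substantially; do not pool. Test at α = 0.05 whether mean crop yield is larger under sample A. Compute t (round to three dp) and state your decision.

Let group 1 = sample A, group 2 = sample B. H0: μ_1 = μ_2; H1: μ_1 > μ_2 (Welch's two-sample t-test, right-tailed).
t = (x̄_1 − x̄_2)/√(s_1²/n_1 + s_2²/n_2) = (5740 − 3710)/√(942²/14 + 2600²/14) = 2.747
Welch–Satterthwaite df ≈ 16.36
p-value = P(T ≥ 2.747) ≈ 0.0071
Since p ≈ 0.0071 < α = 0.05, reject H0; the evidence is statistically significant.

t = 2.747; reject H0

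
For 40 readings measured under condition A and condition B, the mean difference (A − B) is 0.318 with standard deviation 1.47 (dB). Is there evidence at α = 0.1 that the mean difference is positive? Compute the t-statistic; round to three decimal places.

1.368

H0: μ_d = 0; H1: μ_d > 0 (paired t-test on the differences, right-tailed).
t = d̄/(s_d/√n) = 0.318/(1.47/√40) = 1.368
df = n − 1 = 39
p-value = P(T ≥ 1.368) ≈ 0.0895
Since p ≈ 0.0895 < α = 0.1, reject H0; the evidence is statistically significant.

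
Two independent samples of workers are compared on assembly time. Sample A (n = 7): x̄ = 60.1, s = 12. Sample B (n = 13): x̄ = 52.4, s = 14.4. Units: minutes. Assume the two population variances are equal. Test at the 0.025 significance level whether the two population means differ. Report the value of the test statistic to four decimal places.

Let group 1 = sample A, group 2 = sample B. H0: μ_1 = μ_2; H1: μ_1 ≠ μ_2 (two-sample pooled-variance t-test, two-sided).
s_p² = [(7−1)·12² + (13−1)·14.4²]/(7+13−2) = 186.24
t = (60.1 − 52.4)/√[186.24·(1/7 + 1/13)] = 1.2035
df = n₁ + n₂ − 2 = 18
Two-sided p-value ≈ 0.2444
Since p ≈ 0.2444 > α = 0.025, fail to reject H0; the data do not provide sufficient evidence against H0.

1.2035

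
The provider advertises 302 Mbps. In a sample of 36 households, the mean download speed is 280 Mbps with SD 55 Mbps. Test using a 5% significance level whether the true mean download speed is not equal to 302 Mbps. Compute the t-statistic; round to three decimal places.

-2.400

H0: μ = 302; H1: μ ≠ 302 (one-sample t-test, two-sided).
t = (x̄ − μ₀)/(s/√n) = (280 − 302)/(55/√36) = -2.400
df = n − 1 = 35
Two-sided p-value ≈ 0.022
Since p ≈ 0.022 < α = 0.05, reject H0; the data support H1.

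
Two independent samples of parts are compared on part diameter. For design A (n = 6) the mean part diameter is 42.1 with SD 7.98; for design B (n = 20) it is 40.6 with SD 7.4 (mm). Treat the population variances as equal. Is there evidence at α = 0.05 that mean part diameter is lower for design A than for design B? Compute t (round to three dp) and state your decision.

t = 0.428; fail to reject H0

Let group 1 = design A, group 2 = design B. H0: μ_1 = μ_2; H1: μ_1 < μ_2 (two-sample pooled-variance t-test, left-tailed).
s_p² = [(6−1)·7.98² + (20−1)·7.4²]/(6+20−2) = 56.6184
t = (42.1 − 40.6)/√[56.6184·(1/6 + 1/20)] = 0.428
df = n₁ + n₂ − 2 = 24
p-value = P(T ≤ 0.428) ≈ 0.6639
Since p ≈ 0.6639 > α = 0.05, fail to reject H0; the evidence is not statistically significant.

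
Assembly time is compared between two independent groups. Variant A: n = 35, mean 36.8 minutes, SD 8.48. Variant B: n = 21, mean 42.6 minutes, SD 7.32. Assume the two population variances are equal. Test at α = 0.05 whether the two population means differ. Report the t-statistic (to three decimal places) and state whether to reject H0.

t = -2.604; reject H0

Let group 1 = variant A, group 2 = variant B. H0: μ_1 = μ_2; H1: μ_1 ≠ μ_2 (two-sample pooled-variance t-test, two-sided).
s_p² = [(35−1)·8.48² + (21−1)·7.32²]/(35+21−2) = 65.1223
t = (36.8 − 42.6)/√[65.1223·(1/35 + 1/21)] = -2.604
df = n₁ + n₂ − 2 = 54
Two-sided p-value ≈ 0.0119
Since p ≈ 0.0119 < α = 0.05, reject H0; the data support H1.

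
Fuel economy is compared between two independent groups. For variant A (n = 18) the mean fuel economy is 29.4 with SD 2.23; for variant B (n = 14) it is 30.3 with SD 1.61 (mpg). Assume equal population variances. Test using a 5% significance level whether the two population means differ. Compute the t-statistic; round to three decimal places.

-1.272

Let group 1 = variant A, group 2 = variant B. H0: μ_1 = μ_2; H1: μ_1 ≠ μ_2 (two-sample pooled-variance t-test, two-sided).
s_p² = [(18−1)·2.23² + (14−1)·1.61²]/(18+14−2) = 3.94122
t = (29.4 − 30.3)/√[3.94122·(1/18 + 1/14)] = -1.272
df = n₁ + n₂ − 2 = 30
Two-sided p-value ≈ 0.213
Since p ≈ 0.213 > α = 0.05, fail to reject H0; the evidence is not statistically significant.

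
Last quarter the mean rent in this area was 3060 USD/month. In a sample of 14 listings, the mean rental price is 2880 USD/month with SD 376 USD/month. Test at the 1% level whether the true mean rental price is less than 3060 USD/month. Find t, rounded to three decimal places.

H0: μ = 3060; H1: μ < 3060 (one-sample t-test, left-tailed).
t = (x̄ − μ₀)/(s/√n) = (2880 − 3060)/(376/√14) = -1.791
df = n − 1 = 13
p-value = P(T ≤ -1.791) ≈ 0.0483
Since p ≈ 0.0483 > α = 0.01, fail to reject H0; the data do not provide sufficient evidence against H0.

-1.791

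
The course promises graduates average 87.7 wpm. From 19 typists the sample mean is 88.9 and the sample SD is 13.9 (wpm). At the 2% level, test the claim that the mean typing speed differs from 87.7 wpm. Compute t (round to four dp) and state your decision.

t = 0.3763; fail to reject H0

H0: μ = 87.7; H1: μ ≠ 87.7 (one-sample t-test, two-sided).
t = (x̄ − μ₀)/(s/√n) = (88.9 − 87.7)/(13.9/√19) = 0.3763
df = n − 1 = 18
Two-sided p-value ≈ 0.7111
Since p ≈ 0.7111 > α = 0.02, fail to reject H0; the evidence is not statistically significant.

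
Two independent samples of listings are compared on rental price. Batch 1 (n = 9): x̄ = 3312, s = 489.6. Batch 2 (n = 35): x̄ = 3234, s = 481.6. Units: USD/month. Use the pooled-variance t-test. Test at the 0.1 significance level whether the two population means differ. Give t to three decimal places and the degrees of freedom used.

t = 0.432, df = 42

Let group 1 = batch 1, group 2 = batch 2. H0: μ_1 = μ_2; H1: μ_1 ≠ μ_2 (two-sample pooled-variance t-test, two-sided).
s_p² = [(9−1)·489.6² + (35−1)·481.6²]/(9+35−2) = 233418
t = (3312 − 3234)/√[233418·(1/9 + 1/35)] = 0.432
df = n₁ + n₂ − 2 = 42
Two-sided p-value ≈ 0.6680
Since p ≈ 0.6680 > α = 0.1, fail to reject H0; the evidence is not statistically significant.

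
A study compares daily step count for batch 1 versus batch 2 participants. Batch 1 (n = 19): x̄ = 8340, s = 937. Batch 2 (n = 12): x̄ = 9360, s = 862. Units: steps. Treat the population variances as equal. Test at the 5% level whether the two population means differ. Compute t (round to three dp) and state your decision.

t = -3.042; reject H0

Let group 1 = batch 1, group 2 = batch 2. H0: μ_1 = μ_2; H1: μ_1 ≠ μ_2 (two-sample pooled-variance t-test, two-sided).
s_p² = [(19−1)·937² + (12−1)·862²]/(19+12−2) = 826791
t = (8340 − 9360)/√[826791·(1/19 + 1/12)] = -3.042
df = n₁ + n₂ − 2 = 29
Two-sided p-value ≈ 0.005
Since p ≈ 0.005 < α = 0.05, reject H0; the data support H1.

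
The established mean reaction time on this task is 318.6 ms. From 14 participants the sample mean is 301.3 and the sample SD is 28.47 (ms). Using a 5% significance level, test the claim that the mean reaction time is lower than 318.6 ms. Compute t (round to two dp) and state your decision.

t = -2.27; reject H0

H0: μ = 318.6; H1: μ < 318.6 (one-sample t-test, left-tailed).
t = (x̄ − μ₀)/(s/√n) = (301.3 − 318.6)/(28.47/√14) = -2.27
df = n − 1 = 13
p-value = P(T ≤ -2.27) ≈ 0.0203
Since p ≈ 0.0203 < α = 0.05, reject H0; the evidence is statistically significant.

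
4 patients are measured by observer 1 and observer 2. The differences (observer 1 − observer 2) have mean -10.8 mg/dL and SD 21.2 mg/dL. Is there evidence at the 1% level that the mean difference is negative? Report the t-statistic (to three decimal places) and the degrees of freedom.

H0: μ_d = 0; H1: μ_d < 0 (paired t-test on the differences, left-tailed).
t = d̄/(s_d/√n) = -10.8/(21.2/√4) = -1.019
df = n − 1 = 3
p-value = P(T ≤ -1.019) ≈ 0.1916
Since p ≈ 0.1916 > α = 0.01, fail to reject H0; the data do not provide sufficient evidence against H0.

t = -1.019, df = 3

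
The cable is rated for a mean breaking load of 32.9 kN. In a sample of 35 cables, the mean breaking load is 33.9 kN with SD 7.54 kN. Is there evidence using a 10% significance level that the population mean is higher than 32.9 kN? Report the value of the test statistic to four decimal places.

0.7846

H0: μ = 32.9; H1: μ > 32.9 (one-sample t-test, right-tailed).
t = (x̄ − μ₀)/(s/√n) = (33.9 − 32.9)/(7.54/√35) = 0.7846
df = n − 1 = 34
p-value = P(T ≥ 0.7846) ≈ 0.2191
Since p ≈ 0.2191 > α = 0.1, fail to reject H0; the evidence is not statistically significant.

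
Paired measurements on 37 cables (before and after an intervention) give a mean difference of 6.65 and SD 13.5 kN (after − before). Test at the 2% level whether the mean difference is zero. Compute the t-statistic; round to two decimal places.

H0: μ_d = 0; H1: μ_d ≠ 0 (paired t-test on the differences, two-sided).
t = d̄/(s_d/√n) = 6.65/(13.5/√37) = 3.00
df = n − 1 = 36
Two-sided p-value ≈ 0.005
Since p ≈ 0.005 < α = 0.02, reject H0; the data support H1.

3.00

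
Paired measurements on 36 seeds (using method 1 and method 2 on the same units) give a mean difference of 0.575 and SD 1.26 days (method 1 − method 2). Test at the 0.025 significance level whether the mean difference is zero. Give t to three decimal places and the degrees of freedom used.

H0: μ_d = 0; H1: μ_d ≠ 0 (paired t-test on the differences, two-sided).
t = d̄/(s_d/√n) = 0.575/(1.26/√36) = 2.738
df = n − 1 = 35
Two-sided p-value ≈ 0.010
Since p ≈ 0.010 < α = 0.025, reject H0; the data support H1.

t = 2.738, df = 35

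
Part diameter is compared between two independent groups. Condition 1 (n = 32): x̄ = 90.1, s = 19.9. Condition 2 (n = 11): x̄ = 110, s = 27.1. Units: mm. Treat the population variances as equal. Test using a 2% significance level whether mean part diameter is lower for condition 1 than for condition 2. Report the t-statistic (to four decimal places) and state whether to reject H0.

Let group 1 = condition 1, group 2 = condition 2. H0: μ_1 = μ_2; H1: μ_1 < μ_2 (two-sample pooled-variance t-test, left-tailed).
s_p² = [(32−1)·19.9² + (11−1)·27.1²]/(32+11−2) = 478.547
t = (90.1 − 110)/√[478.547·(1/32 + 1/11)] = -2.6027
df = n₁ + n₂ − 2 = 41
p-value = P(T ≤ -2.6027) ≈ 0.006
Since p ≈ 0.006 < α = 0.02, reject H0; the evidence is statistically significant.

t = -2.6027; reject H0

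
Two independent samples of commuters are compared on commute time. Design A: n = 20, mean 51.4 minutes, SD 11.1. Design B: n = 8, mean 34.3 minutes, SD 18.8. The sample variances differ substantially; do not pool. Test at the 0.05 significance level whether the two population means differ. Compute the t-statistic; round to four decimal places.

Let group 1 = design A, group 2 = design B. H0: μ_1 = μ_2; H1: μ_1 ≠ μ_2 (Welch's two-sample t-test, two-sided).
t = (x̄_1 − x̄_2)/√(s_1²/n_1 + s_2²/n_2) = (51.4 − 34.3)/√(11.1²/20 + 18.8²/8) = 2.4101
Welch–Satterthwaite df ≈ 9.02
Two-sided p-value ≈ 0.039
Since p ≈ 0.039 < α = 0.05, reject H0; the data support H1.

2.4101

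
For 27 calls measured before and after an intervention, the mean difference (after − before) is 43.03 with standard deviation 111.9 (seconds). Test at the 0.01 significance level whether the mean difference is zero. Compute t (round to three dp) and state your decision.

t = 1.998; fail to reject H0

H0: μ_d = 0; H1: μ_d ≠ 0 (paired t-test on the differences, two-sided).
t = d̄/(s_d/√n) = 43.03/(111.9/√27) = 1.998
df = n − 1 = 26
Two-sided p-value ≈ 0.056
Since p ≈ 0.056 > α = 0.01, fail to reject H0; the evidence is not statistically significant.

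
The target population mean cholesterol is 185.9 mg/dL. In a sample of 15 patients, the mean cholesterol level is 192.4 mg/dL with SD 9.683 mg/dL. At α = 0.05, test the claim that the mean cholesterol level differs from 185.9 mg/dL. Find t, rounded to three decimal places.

2.600

H0: μ = 185.9; H1: μ ≠ 185.9 (one-sample t-test, two-sided).
t = (x̄ − μ₀)/(s/√n) = (192.4 − 185.9)/(9.683/√15) = 2.600
df = n − 1 = 14
Two-sided p-value ≈ 0.021
Since p ≈ 0.021 < α = 0.05, reject H0; the evidence is statistically significant.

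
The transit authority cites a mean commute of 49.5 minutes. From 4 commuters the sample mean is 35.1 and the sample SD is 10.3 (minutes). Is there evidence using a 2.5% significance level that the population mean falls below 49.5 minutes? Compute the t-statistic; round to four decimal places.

-2.7961

H0: μ = 49.5; H1: μ < 49.5 (one-sample t-test, left-tailed).
t = (x̄ − μ₀)/(s/√n) = (35.1 − 49.5)/(10.3/√4) = -2.7961
df = n − 1 = 3
p-value = P(T ≤ -2.7961) ≈ 0.0340
Since p ≈ 0.0340 > α = 0.025, fail to reject H0; the evidence is not statistically significant.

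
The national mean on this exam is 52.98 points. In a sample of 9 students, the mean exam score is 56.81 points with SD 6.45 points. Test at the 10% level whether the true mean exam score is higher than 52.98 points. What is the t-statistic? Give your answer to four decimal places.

1.7814

H0: μ = 52.98; H1: μ > 52.98 (one-sample t-test, right-tailed).
t = (x̄ − μ₀)/(s/√n) = (56.81 − 52.98)/(6.45/√9) = 1.7814
df = n − 1 = 8
p-value = P(T ≥ 1.7814) ≈ 0.0564
Since p ≈ 0.0564 < α = 0.1, reject H0; the evidence is statistically significant.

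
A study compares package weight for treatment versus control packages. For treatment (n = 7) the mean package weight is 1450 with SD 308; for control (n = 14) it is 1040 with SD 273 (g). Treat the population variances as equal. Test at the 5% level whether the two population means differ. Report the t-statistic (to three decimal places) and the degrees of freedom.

t = 3.113, df = 19

Let group 1 = treatment, group 2 = control. H0: μ_1 = μ_2; H1: μ_1 ≠ μ_2 (two-sample pooled-variance t-test, two-sided).
s_p² = [(7−1)·308² + (14−1)·273²]/(7+14−2) = 80950.6
t = (1450 − 1040)/√[80950.6·(1/7 + 1/14)] = 3.113
df = n₁ + n₂ − 2 = 19
Two-sided p-value ≈ 0.0057
Since p ≈ 0.0057 < α = 0.05, reject H0; the data support H1.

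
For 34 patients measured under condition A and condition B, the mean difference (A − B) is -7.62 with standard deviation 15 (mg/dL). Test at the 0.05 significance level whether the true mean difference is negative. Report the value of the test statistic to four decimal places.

-2.9621

H0: μ_d = 0; H1: μ_d < 0 (paired t-test on the differences, left-tailed).
t = d̄/(s_d/√n) = -7.62/(15/√34) = -2.9621
df = n − 1 = 33
p-value = P(T ≤ -2.9621) ≈ 0.0028
Since p ≈ 0.0028 < α = 0.05, reject H0; the data support H1.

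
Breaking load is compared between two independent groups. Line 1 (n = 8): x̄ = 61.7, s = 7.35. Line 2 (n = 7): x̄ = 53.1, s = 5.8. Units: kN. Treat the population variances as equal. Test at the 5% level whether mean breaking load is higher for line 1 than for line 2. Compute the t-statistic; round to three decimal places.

2.488

Let group 1 = line 1, group 2 = line 2. H0: μ_1 = μ_2; H1: μ_1 > μ_2 (two-sample pooled-variance t-test, right-tailed).
s_p² = [(8−1)·7.35² + (7−1)·5.8²]/(8+7−2) = 44.6152
t = (61.7 − 53.1)/√[44.6152·(1/8 + 1/7)] = 2.488
df = n₁ + n₂ − 2 = 13
p-value = P(T ≥ 2.488) ≈ 0.014
Since p ≈ 0.014 < α = 0.05, reject H0; the evidence is statistically significant.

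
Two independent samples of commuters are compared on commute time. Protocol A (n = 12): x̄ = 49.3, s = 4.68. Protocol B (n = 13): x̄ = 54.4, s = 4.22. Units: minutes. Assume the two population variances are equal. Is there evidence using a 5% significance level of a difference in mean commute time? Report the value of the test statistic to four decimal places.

Let group 1 = protocol A, group 2 = protocol B. H0: μ_1 = μ_2; H1: μ_1 ≠ μ_2 (two-sample pooled-variance t-test, two-sided).
s_p² = [(12−1)·4.68² + (13−1)·4.22²]/(12+13−2) = 19.7664
t = (49.3 − 54.4)/√[19.7664·(1/12 + 1/13)] = -2.8655
df = n₁ + n₂ − 2 = 23
Two-sided p-value ≈ 0.0087
Since p ≈ 0.0087 < α = 0.05, reject H0; the data support H1.

-2.8655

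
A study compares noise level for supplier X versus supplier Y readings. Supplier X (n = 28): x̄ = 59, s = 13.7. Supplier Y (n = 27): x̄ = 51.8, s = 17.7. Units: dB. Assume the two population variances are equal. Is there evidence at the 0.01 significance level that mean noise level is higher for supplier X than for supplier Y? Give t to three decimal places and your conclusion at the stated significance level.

t = 1.691; fail to reject H0

Let group 1 = supplier X, group 2 = supplier Y. H0: μ_1 = μ_2; H1: μ_1 > μ_2 (two-sample pooled-variance t-test, right-tailed).
s_p² = [(28−1)·13.7² + (27−1)·17.7²]/(28+27−2) = 249.305
t = (59 − 51.8)/√[249.305·(1/28 + 1/27)] = 1.691
df = n₁ + n₂ − 2 = 53
p-value = P(T ≥ 1.691) ≈ 0.0484
Since p ≈ 0.0484 > α = 0.01, fail to reject H0; the data do not provide sufficient evidence against H0.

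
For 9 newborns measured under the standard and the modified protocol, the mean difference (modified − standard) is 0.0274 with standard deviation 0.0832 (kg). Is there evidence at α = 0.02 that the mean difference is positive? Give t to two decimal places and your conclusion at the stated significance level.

t = 0.99; fail to reject H0

H0: μ_d = 0; H1: μ_d > 0 (paired t-test on the differences, right-tailed).
t = d̄/(s_d/√n) = 0.0274/(0.0832/√9) = 0.99
df = n − 1 = 8
p-value = P(T ≥ 0.99) ≈ 0.1760
Since p ≈ 0.1760 > α = 0.02, fail to reject H0; the data do not provide sufficient evidence against H0.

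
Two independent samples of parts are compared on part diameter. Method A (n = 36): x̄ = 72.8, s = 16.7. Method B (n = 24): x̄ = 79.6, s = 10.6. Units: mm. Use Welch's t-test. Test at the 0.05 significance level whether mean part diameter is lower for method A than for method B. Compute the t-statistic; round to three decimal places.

-1.929

Let group 1 = method A, group 2 = method B. H0: μ_1 = μ_2; H1: μ_1 < μ_2 (Welch's two-sample t-test, left-tailed).
t = (x̄_1 − x̄_2)/√(s_1²/n_1 + s_2²/n_2) = (72.8 − 79.6)/√(16.7²/36 + 10.6²/24) = -1.929
Welch–Satterthwaite df ≈ 57.90
p-value = P(T ≤ -1.929) ≈ 0.0293
Since p ≈ 0.0293 < α = 0.05, reject H0; the evidence is statistically significant.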